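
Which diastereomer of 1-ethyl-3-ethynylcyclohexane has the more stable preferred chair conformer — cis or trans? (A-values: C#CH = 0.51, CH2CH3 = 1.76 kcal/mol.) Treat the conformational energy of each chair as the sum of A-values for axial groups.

cis

At 1,3 positions (parity same): cis → (e,e or a,a); trans → (a,e or e,a).
Best chair for cis: E = 0.00 kcal/mol; best chair for trans: E = 0.51 kcal/mol.
The cis isomer is lower by 0.51 kcal/mol.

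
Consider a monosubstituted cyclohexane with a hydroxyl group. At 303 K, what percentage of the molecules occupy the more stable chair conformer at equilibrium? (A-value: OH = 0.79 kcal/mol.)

One chair has the hydroxyl group axial (E = 0.79 kcal/mol) and the other has it equatorial (E = 0).
ΔG = 0.79 kcal/mol between the two chairs.
K = exp(ΔG/RT) with R = 1.987×10⁻³ kcal mol⁻¹ K⁻¹ and T = 303 K gives K ≈ 3.71.
Fraction in the lower-energy chair = K/(K+1) = 78.8%.

78.8%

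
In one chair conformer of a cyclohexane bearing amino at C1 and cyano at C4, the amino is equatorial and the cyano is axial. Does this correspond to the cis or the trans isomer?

C1 and C4 have opposite parity, so their axial bonds point in opposite directions.
With opposite-parity carbons, two substituents on the same face are one axial and one equatorial; opposite faces give both axial or both equatorial.
Here the groups are equatorial/axial → same face → cis.

cis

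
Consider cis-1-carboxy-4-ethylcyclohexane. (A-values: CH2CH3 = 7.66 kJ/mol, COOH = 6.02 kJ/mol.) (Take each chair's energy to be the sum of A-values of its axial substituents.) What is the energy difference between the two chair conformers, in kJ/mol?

1.64 kJ/mol

C1 and C4 have opposite parity, so for the cis isomer the two substituents are one axial and one equatorial in each chair.
Chair I (ethyl axial, carboxyl equatorial): E = 7.66 kJ/mol.
Chair II (ethyl equatorial, carboxyl axial): E = 6.02 kJ/mol.
ΔE = 7.66 − 6.02 = 1.64 kJ/mol; chair II is more stable.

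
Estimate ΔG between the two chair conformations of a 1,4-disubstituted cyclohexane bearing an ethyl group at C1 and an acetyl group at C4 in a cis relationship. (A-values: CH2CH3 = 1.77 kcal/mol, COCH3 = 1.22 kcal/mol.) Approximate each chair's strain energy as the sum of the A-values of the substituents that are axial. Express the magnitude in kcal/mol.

0.55 kcal/mol

C1 and C4 have opposite parity, so for the cis isomer the two substituents are one axial and one equatorial in each chair.
Chair I (ethyl axial, acetyl equatorial): E = 1.77 kcal/mol.
Chair II (ethyl equatorial, acetyl axial): E = 1.22 kcal/mol.
ΔE = 1.77 − 1.22 = 0.55 kcal/mol; chair II is more stable.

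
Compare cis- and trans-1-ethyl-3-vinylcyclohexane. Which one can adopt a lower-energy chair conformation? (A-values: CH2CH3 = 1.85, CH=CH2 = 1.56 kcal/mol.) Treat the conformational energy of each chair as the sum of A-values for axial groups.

At 1,3 positions (parity same): cis → (e,e or a,a); trans → (a,e or e,a).
Best chair for cis: E = 0.00 kcal/mol; best chair for trans: E = 1.56 kcal/mol.
The cis isomer is lower by 1.56 kcal/mol.

cis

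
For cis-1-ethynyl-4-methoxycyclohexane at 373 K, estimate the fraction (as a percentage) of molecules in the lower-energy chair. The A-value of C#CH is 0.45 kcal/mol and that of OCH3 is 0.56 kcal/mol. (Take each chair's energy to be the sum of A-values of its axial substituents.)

53.7%

C1 and C4 have opposite parity, so for the cis isomer the two substituents are one axial and one equatorial in each chair.
Chair I (ethynyl axial, methoxy equatorial): E = 0.45 kcal/mol; chair II (ethynyl equatorial, methoxy axial): E = 0.56 kcal/mol.
ΔG = 0.11 kcal/mol between the two chairs.
K = exp(ΔG/RT) with R = 1.987×10⁻³ kcal mol⁻¹ K⁻¹ and T = 373 K gives K ≈ 1.16.
Fraction in the lower-energy chair = K/(K+1) = 53.7%.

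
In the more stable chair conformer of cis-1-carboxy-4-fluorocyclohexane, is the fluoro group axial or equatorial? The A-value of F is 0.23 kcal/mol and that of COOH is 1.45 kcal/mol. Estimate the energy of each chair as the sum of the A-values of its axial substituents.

axial

C1 and C4 have opposite parity, so for the cis isomer the two substituents are one axial and one equatorial in each chair.
Chair I (fluoro axial, carboxyl equatorial): E = 0.23 kcal/mol.
Chair II (fluoro equatorial, carboxyl axial): E = 1.45 kcal/mol.
Chair I is the more stable (lower-energy) conformer, and in that chair the fluoro group is axial.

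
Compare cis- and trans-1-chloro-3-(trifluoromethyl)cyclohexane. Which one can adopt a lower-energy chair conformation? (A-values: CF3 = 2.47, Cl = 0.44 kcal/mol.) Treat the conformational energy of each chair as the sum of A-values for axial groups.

At 1,3 positions (parity same): cis → (e,e or a,a); trans → (a,e or e,a).
Best chair for cis: E = 0.00 kcal/mol; best chair for trans: E = 0.44 kcal/mol.
The cis isomer is lower by 0.44 kcal/mol.

cis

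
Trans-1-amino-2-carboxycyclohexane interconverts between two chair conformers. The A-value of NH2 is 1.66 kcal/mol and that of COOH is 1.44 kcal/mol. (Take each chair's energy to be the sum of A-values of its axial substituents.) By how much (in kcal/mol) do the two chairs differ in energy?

3.10 kcal/mol

C1 and C2 have opposite parity, so for the trans isomer the two substituents are e,e in one chair and a,a in the other.
Chair I (amino axial, carboxyl axial): E = 3.10 kcal/mol.
Chair II (amino equatorial, carboxyl equatorial): E = 0.00 kcal/mol.
ΔE = 3.10 − 0.00 = 3.10 kcal/mol; chair II is more stable.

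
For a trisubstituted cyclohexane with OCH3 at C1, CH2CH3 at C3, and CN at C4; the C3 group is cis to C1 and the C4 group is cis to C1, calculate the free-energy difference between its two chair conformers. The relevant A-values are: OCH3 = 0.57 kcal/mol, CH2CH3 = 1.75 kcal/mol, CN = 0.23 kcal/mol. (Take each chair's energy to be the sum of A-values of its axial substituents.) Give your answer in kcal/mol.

Chair I (methoxy axial, ethyl axial, cyano equatorial): E = 2.32 kcal/mol.
Chair II (methoxy equatorial, ethyl equatorial, cyano axial): E = 0.23 kcal/mol.
ΔE = 2.32 − 0.23 = 2.09 kcal/mol; chair II is more stable.

2.09 kcal/mol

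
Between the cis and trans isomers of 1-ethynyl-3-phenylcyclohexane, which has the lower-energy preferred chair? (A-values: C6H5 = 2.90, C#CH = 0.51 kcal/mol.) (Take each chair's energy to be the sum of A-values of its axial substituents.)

cis

At 1,3 positions (parity same): cis → (e,e or a,a); trans → (a,e or e,a).
Best chair for cis: E = 0.00 kcal/mol; best chair for trans: E = 0.51 kcal/mol.
The cis isomer is lower by 0.51 kcal/mol.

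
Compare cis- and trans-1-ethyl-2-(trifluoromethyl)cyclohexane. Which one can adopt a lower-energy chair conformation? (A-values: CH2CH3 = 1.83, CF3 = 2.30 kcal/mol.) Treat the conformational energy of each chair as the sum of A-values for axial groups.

trans

At 1,2 positions (parity opposite): cis → (a,e or e,a); trans → (e,e or a,a).
Best chair for cis: E = 1.83 kcal/mol; best chair for trans: E = 0.00 kcal/mol.
The trans isomer is lower by 1.83 kcal/mol.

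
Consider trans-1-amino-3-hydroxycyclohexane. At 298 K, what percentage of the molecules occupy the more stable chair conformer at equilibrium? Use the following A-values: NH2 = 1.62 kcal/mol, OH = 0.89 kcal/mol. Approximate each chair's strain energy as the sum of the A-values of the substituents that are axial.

77.4%

C1 and C3 have the same parity, so for the trans isomer the two substituents are one axial and one equatorial in each chair.
Chair I (amino axial, hydroxyl equatorial): E = 1.62 kcal/mol; chair II (amino equatorial, hydroxyl axial): E = 0.89 kcal/mol.
ΔG = 0.73 kcal/mol between the two chairs.
K = exp(ΔG/RT) with R = 1.987×10⁻³ kcal mol⁻¹ K⁻¹ and T = 298 K gives K ≈ 3.43.
Fraction in the lower-energy chair = K/(K+1) = 77.4%.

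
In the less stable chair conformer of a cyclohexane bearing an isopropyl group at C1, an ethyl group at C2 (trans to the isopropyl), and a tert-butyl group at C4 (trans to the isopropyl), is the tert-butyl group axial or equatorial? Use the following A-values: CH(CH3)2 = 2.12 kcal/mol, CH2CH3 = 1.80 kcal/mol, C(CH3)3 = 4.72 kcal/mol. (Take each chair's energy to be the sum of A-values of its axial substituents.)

axial

Chair I (isopropyl axial, ethyl axial, tert-butyl axial): E = 8.64 kcal/mol.
Chair II (isopropyl equatorial, ethyl equatorial, tert-butyl equatorial): E = 0.00 kcal/mol.
Chair I is the less stable (higher-energy) conformer, and in that chair the tert-butyl group is axial.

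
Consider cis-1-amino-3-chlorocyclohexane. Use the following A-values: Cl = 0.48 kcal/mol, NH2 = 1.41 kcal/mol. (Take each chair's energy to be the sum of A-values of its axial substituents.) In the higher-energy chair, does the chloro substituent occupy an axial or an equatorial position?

C1 and C3 have the same parity, so for the cis isomer the two substituents are e,e in one chair and a,a in the other.
Chair I (chloro axial, amino axial): E = 1.89 kcal/mol.
Chair II (chloro equatorial, amino equatorial): E = 0.00 kcal/mol.
Chair I is the less stable (higher-energy) conformer, and in that chair the chloro group is axial.

axial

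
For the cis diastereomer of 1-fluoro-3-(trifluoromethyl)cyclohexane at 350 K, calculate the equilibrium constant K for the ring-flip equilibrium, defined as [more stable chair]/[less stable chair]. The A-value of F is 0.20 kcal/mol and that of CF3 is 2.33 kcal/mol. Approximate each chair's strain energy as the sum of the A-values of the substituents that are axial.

K ≈ 38.0

C1 and C3 have the same parity, so for the cis isomer the two substituents are e,e in one chair and a,a in the other.
Chair I (fluoro axial, trifluoromethyl axial): E = 2.53 kcal/mol; chair II (fluoro equatorial, trifluoromethyl equatorial): E = 0.00 kcal/mol.
ΔG = 2.53 kcal/mol between the two chairs.
K = exp(ΔG/RT) with R = 1.987×10⁻³ kcal mol⁻¹ K⁻¹ and T = 350 K gives K ≈ 38.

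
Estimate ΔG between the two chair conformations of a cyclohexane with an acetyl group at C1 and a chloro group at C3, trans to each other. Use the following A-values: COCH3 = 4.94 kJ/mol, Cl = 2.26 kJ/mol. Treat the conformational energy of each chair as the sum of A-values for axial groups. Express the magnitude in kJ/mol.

2.68 kJ/mol

C1 and C3 have the same parity, so for the trans isomer the two substituents are one axial and one equatorial in each chair.
Chair I (acetyl axial, chloro equatorial): E = 4.94 kJ/mol.
Chair II (acetyl equatorial, chloro axial): E = 2.26 kJ/mol.
ΔE = 4.94 − 2.26 = 2.68 kJ/mol; chair II is more stable.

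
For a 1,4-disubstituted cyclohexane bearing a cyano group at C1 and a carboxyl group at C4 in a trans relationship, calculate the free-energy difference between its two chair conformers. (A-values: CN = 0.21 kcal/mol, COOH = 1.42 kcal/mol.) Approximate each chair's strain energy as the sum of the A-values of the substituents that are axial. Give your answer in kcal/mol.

1.63 kcal/mol

C1 and C4 have opposite parity, so for the trans isomer the two substituents are e,e in one chair and a,a in the other.
Chair I (cyano axial, carboxyl axial): E = 1.63 kcal/mol.
Chair II (cyano equatorial, carboxyl equatorial): E = 0.00 kcal/mol.
ΔE = 1.63 − 0.00 = 1.63 kcal/mol; chair II is more stable.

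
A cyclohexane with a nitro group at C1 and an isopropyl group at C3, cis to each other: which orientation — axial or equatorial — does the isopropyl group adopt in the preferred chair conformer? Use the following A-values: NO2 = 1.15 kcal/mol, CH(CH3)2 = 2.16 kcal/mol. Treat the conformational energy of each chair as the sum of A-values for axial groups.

C1 and C3 have the same parity, so for the cis isomer the two substituents are e,e in one chair and a,a in the other.
Chair I (nitro axial, isopropyl axial): E = 3.31 kcal/mol.
Chair II (nitro equatorial, isopropyl equatorial): E = 0.00 kcal/mol.
Chair II is the more stable (lower-energy) conformer, and in that chair the isopropyl group is equatorial.

equatorial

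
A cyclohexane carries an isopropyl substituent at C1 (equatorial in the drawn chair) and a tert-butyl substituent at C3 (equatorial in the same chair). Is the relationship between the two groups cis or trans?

cis

C1 and C3 have the same parity, so their axial bonds point in the same direction.
With same-parity carbons, two substituents on the same face are both axial or both equatorial; opposite faces give one of each.
Here the groups are equatorial/equatorial → same face → cis.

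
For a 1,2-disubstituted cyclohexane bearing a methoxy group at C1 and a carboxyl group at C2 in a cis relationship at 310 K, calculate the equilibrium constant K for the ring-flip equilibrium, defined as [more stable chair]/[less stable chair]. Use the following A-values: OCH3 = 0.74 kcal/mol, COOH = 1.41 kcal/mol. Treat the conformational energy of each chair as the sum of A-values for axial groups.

C1 and C2 have opposite parity, so for the cis isomer the two substituents are one axial and one equatorial in each chair.
Chair I (methoxy axial, carboxyl equatorial): E = 0.74 kcal/mol; chair II (methoxy equatorial, carboxyl axial): E = 1.41 kcal/mol.
ΔG = 0.67 kcal/mol between the two chairs.
K = exp(ΔG/RT) with R = 1.987×10⁻³ kcal mol⁻¹ K⁻¹ and T = 310 K gives K ≈ 2.97.

K ≈ 2.97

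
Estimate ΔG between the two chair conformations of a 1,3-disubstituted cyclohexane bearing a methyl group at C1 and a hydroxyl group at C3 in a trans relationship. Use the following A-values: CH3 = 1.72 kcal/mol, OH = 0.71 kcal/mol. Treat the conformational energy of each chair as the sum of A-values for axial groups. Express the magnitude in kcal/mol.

1.01 kcal/mol

C1 and C3 have the same parity, so for the trans isomer the two substituents are one axial and one equatorial in each chair.
Chair I (methyl axial, hydroxyl equatorial): E = 1.72 kcal/mol.
Chair II (methyl equatorial, hydroxyl axial): E = 0.71 kcal/mol.
ΔE = 1.72 − 0.71 = 1.01 kcal/mol; chair II is more stable.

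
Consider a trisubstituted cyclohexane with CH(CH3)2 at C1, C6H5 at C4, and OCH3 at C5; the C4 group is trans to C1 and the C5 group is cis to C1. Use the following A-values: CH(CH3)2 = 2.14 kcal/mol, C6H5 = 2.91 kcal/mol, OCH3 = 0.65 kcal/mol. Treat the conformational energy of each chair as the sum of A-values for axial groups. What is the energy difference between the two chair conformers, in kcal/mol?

5.70 kcal/mol

Chair I (isopropyl axial, phenyl axial, methoxy axial): E = 5.70 kcal/mol.
Chair II (isopropyl equatorial, phenyl equatorial, methoxy equatorial): E = 0.00 kcal/mol.
ΔE = 5.70 − 0.00 = 5.70 kcal/mol; chair II is more stable.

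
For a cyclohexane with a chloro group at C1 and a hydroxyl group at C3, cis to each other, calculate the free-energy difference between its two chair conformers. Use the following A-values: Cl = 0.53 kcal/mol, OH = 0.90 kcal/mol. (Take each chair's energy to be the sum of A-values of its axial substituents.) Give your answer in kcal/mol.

1.43 kcal/mol

C1 and C3 have the same parity, so for the cis isomer the two substituents are e,e in one chair and a,a in the other.
Chair I (chloro axial, hydroxyl axial): E = 1.43 kcal/mol.
Chair II (chloro equatorial, hydroxyl equatorial): E = 0.00 kcal/mol.
ΔE = 1.43 − 0.00 = 1.43 kcal/mol; chair II is more stable.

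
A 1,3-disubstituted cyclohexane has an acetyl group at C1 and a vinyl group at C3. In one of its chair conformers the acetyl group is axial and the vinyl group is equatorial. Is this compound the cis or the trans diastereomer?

trans

C1 and C3 have the same parity, so their axial bonds point in the same direction.
With same-parity carbons, two substituents on the same face are both axial or both equatorial; opposite faces give one of each.
Here the groups are axial/equatorial → opposite face → trans.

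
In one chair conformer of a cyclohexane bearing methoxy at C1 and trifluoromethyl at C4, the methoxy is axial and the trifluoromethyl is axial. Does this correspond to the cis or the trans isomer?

trans

C1 and C4 have opposite parity, so their axial bonds point in opposite directions.
With opposite-parity carbons, two substituents on the same face are one axial and one equatorial; opposite faces give both axial or both equatorial.
Here the groups are axial/axial → opposite face → trans.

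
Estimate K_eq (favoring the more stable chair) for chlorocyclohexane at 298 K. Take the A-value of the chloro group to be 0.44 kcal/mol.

K ≈ 2.10

One chair has the chloro group axial (E = 0.44 kcal/mol) and the other has it equatorial (E = 0).
ΔG = 0.44 kcal/mol between the two chairs.
K = exp(ΔG/RT) with R = 1.987×10⁻³ kcal mol⁻¹ K⁻¹ and T = 298 K gives K ≈ 2.1.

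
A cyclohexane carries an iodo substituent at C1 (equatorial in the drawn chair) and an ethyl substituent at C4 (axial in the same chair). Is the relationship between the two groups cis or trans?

C1 and C4 have opposite parity, so their axial bonds point in opposite directions.
With opposite-parity carbons, two substituents on the same face are one axial and one equatorial; opposite faces give both axial or both equatorial.
Here the groups are equatorial/axial → same face → cis.

cis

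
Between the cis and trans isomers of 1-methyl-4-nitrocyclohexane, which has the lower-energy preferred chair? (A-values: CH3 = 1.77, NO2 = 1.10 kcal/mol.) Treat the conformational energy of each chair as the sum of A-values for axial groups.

At 1,4 positions (parity opposite): cis → (a,e or e,a); trans → (e,e or a,a).
Best chair for cis: E = 1.10 kcal/mol; best chair for trans: E = 0.00 kcal/mol.
The trans isomer is lower by 1.10 kcal/mol.

trans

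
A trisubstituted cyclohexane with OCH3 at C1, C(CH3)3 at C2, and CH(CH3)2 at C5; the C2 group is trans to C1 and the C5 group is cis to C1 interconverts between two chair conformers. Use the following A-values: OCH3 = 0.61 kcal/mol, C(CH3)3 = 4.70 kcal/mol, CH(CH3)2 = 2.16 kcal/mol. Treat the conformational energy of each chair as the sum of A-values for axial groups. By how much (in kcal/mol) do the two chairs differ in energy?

Chair I (methoxy axial, tert-butyl axial, isopropyl axial): E = 7.47 kcal/mol.
Chair II (methoxy equatorial, tert-butyl equatorial, isopropyl equatorial): E = 0.00 kcal/mol.
ΔE = 7.47 − 0.00 = 7.47 kcal/mol; chair II is more stable.

7.47 kcal/mol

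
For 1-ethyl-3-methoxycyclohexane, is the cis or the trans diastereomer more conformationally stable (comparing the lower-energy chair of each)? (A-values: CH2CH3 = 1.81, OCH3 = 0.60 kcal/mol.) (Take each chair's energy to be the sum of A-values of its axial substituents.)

At 1,3 positions (parity same): cis → (e,e or a,a); trans → (a,e or e,a).
Best chair for cis: E = 0.00 kcal/mol; best chair for trans: E = 0.60 kcal/mol.
The cis isomer is lower by 0.60 kcal/mol.

cis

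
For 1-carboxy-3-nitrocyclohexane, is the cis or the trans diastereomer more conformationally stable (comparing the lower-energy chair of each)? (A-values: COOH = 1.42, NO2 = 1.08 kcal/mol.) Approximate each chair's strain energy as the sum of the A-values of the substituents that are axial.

cis

At 1,3 positions (parity same): cis → (e,e or a,a); trans → (a,e or e,a).
Best chair for cis: E = 0.00 kcal/mol; best chair for trans: E = 1.08 kcal/mol.
The cis isomer is lower by 1.08 kcal/mol.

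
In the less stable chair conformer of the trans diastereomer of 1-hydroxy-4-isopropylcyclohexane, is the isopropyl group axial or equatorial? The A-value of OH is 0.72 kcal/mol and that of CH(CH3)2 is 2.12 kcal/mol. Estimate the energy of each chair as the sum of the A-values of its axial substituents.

axial

C1 and C4 have opposite parity, so for the trans isomer the two substituents are e,e in one chair and a,a in the other.
Chair I (hydroxyl axial, isopropyl axial): E = 2.84 kcal/mol.
Chair II (hydroxyl equatorial, isopropyl equatorial): E = 0.00 kcal/mol.
Chair I is the less stable (higher-energy) conformer, and in that chair the isopropyl group is axial.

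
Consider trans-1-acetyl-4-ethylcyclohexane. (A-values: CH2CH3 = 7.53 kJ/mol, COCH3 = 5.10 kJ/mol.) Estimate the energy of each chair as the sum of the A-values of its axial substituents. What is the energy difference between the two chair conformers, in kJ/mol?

12.63 kJ/mol

C1 and C4 have opposite parity, so for the trans isomer the two substituents are e,e in one chair and a,a in the other.
Chair I (ethyl axial, acetyl axial): E = 12.63 kJ/mol.
Chair II (ethyl equatorial, acetyl equatorial): E = 0.00 kJ/mol.
ΔE = 12.63 − 0.00 = 12.63 kJ/mol; chair II is more stable.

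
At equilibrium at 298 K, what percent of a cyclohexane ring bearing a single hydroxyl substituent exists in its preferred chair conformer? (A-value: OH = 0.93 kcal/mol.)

One chair has the hydroxyl group axial (E = 0.93 kcal/mol) and the other has it equatorial (E = 0).
ΔG = 0.93 kcal/mol between the two chairs.
K = exp(ΔG/RT) with R = 1.987×10⁻³ kcal mol⁻¹ K⁻¹ and T = 298 K gives K ≈ 4.81.
Fraction in the lower-energy chair = K/(K+1) = 82.8%.

82.8%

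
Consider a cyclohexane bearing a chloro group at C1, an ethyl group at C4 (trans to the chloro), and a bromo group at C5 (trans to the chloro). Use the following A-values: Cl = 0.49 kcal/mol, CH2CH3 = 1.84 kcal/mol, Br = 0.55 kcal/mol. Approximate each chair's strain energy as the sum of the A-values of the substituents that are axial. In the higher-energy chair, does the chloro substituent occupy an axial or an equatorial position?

axial

Chair I (chloro axial, ethyl axial, bromo equatorial): E = 2.33 kcal/mol.
Chair II (chloro equatorial, ethyl equatorial, bromo axial): E = 0.55 kcal/mol.
Chair I is the less stable (higher-energy) conformer, and in that chair the chloro group is axial.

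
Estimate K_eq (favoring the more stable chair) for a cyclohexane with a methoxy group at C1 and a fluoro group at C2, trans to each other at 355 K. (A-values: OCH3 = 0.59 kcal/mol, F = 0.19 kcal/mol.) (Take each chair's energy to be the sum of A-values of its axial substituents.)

K ≈ 3.02

C1 and C2 have opposite parity, so for the trans isomer the two substituents are e,e in one chair and a,a in the other.
Chair I (methoxy axial, fluoro axial): E = 0.78 kcal/mol; chair II (methoxy equatorial, fluoro equatorial): E = 0.00 kcal/mol.
ΔG = 0.78 kcal/mol between the two chairs.
K = exp(ΔG/RT) with R = 1.987×10⁻³ kcal mol⁻¹ K⁻¹ and T = 355 K gives K ≈ 3.02.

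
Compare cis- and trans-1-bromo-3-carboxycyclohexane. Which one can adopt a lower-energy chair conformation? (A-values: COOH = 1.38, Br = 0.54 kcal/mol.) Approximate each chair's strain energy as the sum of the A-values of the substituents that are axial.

At 1,3 positions (parity same): cis → (e,e or a,a); trans → (a,e or e,a).
Best chair for cis: E = 0.00 kcal/mol; best chair for trans: E = 0.54 kcal/mol.
The cis isomer is lower by 0.54 kcal/mol.

cis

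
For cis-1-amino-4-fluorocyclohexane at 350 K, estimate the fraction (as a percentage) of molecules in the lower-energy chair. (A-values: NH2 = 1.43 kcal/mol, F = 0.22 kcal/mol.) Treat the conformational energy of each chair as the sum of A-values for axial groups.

C1 and C4 have opposite parity, so for the cis isomer the two substituents are one axial and one equatorial in each chair.
Chair I (amino axial, fluoro equatorial): E = 1.43 kcal/mol; chair II (amino equatorial, fluoro axial): E = 0.22 kcal/mol.
ΔG = 1.21 kcal/mol between the two chairs.
K = exp(ΔG/RT) with R = 1.987×10⁻³ kcal mol⁻¹ K⁻¹ and T = 350 K gives K ≈ 5.7.
Fraction in the lower-energy chair = K/(K+1) = 85.1%.

85.1%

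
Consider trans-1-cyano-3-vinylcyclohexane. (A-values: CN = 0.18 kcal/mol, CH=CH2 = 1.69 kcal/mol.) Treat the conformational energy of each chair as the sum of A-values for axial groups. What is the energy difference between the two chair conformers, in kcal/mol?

C1 and C3 have the same parity, so for the trans isomer the two substituents are one axial and one equatorial in each chair.
Chair I (cyano axial, vinyl equatorial): E = 0.18 kcal/mol.
Chair II (cyano equatorial, vinyl axial): E = 1.69 kcal/mol.
ΔE = 1.69 − 0.18 = 1.51 kcal/mol; chair I is more stable.

1.51 kcal/mol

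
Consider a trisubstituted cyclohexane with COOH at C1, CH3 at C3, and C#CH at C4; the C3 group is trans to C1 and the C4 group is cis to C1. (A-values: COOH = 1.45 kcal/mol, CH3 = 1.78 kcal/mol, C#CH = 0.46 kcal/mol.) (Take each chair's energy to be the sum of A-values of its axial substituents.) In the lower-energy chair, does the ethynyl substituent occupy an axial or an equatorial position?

Chair I (carboxyl axial, methyl equatorial, ethynyl equatorial): E = 1.45 kcal/mol.
Chair II (carboxyl equatorial, methyl axial, ethynyl axial): E = 2.24 kcal/mol.
Chair I is the more stable (lower-energy) conformer, and in that chair the ethynyl group is equatorial.

equatorial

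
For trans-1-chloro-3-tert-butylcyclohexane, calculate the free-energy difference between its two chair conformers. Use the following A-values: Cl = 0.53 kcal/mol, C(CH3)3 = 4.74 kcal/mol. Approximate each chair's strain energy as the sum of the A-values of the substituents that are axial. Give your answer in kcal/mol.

C1 and C3 have the same parity, so for the trans isomer the two substituents are one axial and one equatorial in each chair.
Chair I (chloro axial, tert-butyl equatorial): E = 0.53 kcal/mol.
Chair II (chloro equatorial, tert-butyl axial): E = 4.74 kcal/mol.
ΔE = 4.74 − 0.53 = 4.21 kcal/mol; chair I is more stable.

4.21 kcal/mol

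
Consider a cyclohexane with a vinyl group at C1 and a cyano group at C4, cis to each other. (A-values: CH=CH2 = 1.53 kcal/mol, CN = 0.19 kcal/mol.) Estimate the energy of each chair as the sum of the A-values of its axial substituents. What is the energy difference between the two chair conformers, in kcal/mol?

C1 and C4 have opposite parity, so for the cis isomer the two substituents are one axial and one equatorial in each chair.
Chair I (vinyl axial, cyano equatorial): E = 1.53 kcal/mol.
Chair II (vinyl equatorial, cyano axial): E = 0.19 kcal/mol.
ΔE = 1.53 − 0.19 = 1.34 kcal/mol; chair II is more stable.

1.34 kcal/mol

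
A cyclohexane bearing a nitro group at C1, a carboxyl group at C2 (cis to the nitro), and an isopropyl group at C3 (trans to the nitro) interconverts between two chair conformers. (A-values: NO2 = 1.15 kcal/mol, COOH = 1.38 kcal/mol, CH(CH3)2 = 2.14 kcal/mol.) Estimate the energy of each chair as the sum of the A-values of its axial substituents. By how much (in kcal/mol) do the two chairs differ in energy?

Chair I (nitro axial, carboxyl equatorial, isopropyl equatorial): E = 1.15 kcal/mol.
Chair II (nitro equatorial, carboxyl axial, isopropyl axial): E = 3.52 kcal/mol.
ΔE = 3.52 − 1.15 = 2.37 kcal/mol; chair I is more stable.

2.37 kcal/mol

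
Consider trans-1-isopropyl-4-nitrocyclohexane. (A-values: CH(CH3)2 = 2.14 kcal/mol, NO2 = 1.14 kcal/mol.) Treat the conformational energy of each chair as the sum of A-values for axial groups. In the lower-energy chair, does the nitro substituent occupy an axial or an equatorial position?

equatorial

C1 and C4 have opposite parity, so for the trans isomer the two substituents are e,e in one chair and a,a in the other.
Chair I (isopropyl axial, nitro axial): E = 3.28 kcal/mol.
Chair II (isopropyl equatorial, nitro equatorial): E = 0.00 kcal/mol.
Chair II is the more stable (lower-energy) conformer, and in that chair the nitro group is equatorial.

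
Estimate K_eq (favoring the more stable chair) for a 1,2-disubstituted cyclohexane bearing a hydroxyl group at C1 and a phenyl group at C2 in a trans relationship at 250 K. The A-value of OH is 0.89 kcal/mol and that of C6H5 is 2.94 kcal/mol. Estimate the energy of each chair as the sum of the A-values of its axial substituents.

K ≈ 2231

C1 and C2 have opposite parity, so for the trans isomer the two substituents are e,e in one chair and a,a in the other.
Chair I (hydroxyl axial, phenyl axial): E = 3.83 kcal/mol; chair II (hydroxyl equatorial, phenyl equatorial): E = 0.00 kcal/mol.
ΔG = 3.83 kcal/mol between the two chairs.
K = exp(ΔG/RT) with R = 1.987×10⁻³ kcal mol⁻¹ K⁻¹ and T = 250 K gives K ≈ 2.23e+03.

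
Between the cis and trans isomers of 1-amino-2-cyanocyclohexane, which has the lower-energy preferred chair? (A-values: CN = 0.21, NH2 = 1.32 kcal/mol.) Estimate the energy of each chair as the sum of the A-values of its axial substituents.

At 1,2 positions (parity opposite): cis → (a,e or e,a); trans → (e,e or a,a).
Best chair for cis: E = 0.21 kcal/mol; best chair for trans: E = 0.00 kcal/mol.
The trans isomer is lower by 0.21 kcal/mol.

trans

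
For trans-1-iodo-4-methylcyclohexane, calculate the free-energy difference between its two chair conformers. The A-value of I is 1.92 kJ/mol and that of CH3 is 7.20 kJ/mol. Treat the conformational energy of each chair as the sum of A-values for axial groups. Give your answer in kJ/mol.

C1 and C4 have opposite parity, so for the trans isomer the two substituents are e,e in one chair and a,a in the other.
Chair I (iodo axial, methyl axial): E = 9.12 kJ/mol.
Chair II (iodo equatorial, methyl equatorial): E = 0.00 kJ/mol.
ΔE = 9.12 − 0.00 = 9.12 kJ/mol; chair II is more stable.

9.12 kJ/mol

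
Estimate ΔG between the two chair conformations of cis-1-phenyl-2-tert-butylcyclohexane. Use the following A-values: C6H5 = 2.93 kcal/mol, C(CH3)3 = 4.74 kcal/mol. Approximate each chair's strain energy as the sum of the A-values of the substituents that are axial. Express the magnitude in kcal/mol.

C1 and C2 have opposite parity, so for the cis isomer the two substituents are one axial and one equatorial in each chair.
Chair I (phenyl axial, tert-butyl equatorial): E = 2.93 kcal/mol.
Chair II (phenyl equatorial, tert-butyl axial): E = 4.74 kcal/mol.
ΔE = 4.74 − 2.93 = 1.81 kcal/mol; chair I is more stable.

1.81 kcal/mol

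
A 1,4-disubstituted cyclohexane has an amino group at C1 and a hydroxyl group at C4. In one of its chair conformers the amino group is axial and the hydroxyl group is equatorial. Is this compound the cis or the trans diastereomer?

cis

C1 and C4 have opposite parity, so their axial bonds point in opposite directions.
With opposite-parity carbons, two substituents on the same face are one axial and one equatorial; opposite faces give both axial or both equatorial.
Here the groups are axial/equatorial → same face → cis.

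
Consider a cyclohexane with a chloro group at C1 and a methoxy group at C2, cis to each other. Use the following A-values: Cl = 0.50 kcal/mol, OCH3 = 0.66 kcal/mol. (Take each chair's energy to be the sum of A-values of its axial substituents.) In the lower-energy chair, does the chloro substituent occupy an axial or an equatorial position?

C1 and C2 have opposite parity, so for the cis isomer the two substituents are one axial and one equatorial in each chair.
Chair I (chloro axial, methoxy equatorial): E = 0.50 kcal/mol.
Chair II (chloro equatorial, methoxy axial): E = 0.66 kcal/mol.
Chair I is the more stable (lower-energy) conformer, and in that chair the chloro group is axial.

axial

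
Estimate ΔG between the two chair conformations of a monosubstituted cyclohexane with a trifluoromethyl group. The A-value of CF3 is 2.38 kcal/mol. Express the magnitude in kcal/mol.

2.38 kcal/mol

A monosubstituted cyclohexane has one chair with the trifluoromethyl group axial (E = A = 2.38 kcal/mol) and one with it equatorial (E = 0).
ΔE = 2.38 − 0 = 2.38 kcal/mol.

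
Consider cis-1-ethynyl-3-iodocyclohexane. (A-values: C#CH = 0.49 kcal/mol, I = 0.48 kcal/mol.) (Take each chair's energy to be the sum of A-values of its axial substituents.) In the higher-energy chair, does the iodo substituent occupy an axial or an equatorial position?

axial

C1 and C3 have the same parity, so for the cis isomer the two substituents are e,e in one chair and a,a in the other.
Chair I (ethynyl axial, iodo axial): E = 0.97 kcal/mol.
Chair II (ethynyl equatorial, iodo equatorial): E = 0.00 kcal/mol.
Chair I is the less stable (higher-energy) conformer, and in that chair the iodo group is axial.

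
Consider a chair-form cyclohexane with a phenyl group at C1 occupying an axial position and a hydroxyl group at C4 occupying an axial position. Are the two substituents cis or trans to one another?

C1 and C4 have opposite parity, so their axial bonds point in opposite directions.
With opposite-parity carbons, two substituents on the same face are one axial and one equatorial; opposite faces give both axial or both equatorial.
Here the groups are axial/axial → opposite face → trans.

trans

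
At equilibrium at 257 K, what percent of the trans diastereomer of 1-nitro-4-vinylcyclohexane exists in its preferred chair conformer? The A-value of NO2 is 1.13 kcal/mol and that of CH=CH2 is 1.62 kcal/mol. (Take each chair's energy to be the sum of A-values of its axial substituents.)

99.5%

C1 and C4 have opposite parity, so for the trans isomer the two substituents are e,e in one chair and a,a in the other.
Chair I (nitro axial, vinyl axial): E = 2.75 kcal/mol; chair II (nitro equatorial, vinyl equatorial): E = 0.00 kcal/mol.
ΔG = 2.75 kcal/mol between the two chairs.
K = exp(ΔG/RT) with R = 1.987×10⁻³ kcal mol⁻¹ K⁻¹ and T = 257 K gives K ≈ 218.
Fraction in the lower-energy chair = K/(K+1) = 99.5%.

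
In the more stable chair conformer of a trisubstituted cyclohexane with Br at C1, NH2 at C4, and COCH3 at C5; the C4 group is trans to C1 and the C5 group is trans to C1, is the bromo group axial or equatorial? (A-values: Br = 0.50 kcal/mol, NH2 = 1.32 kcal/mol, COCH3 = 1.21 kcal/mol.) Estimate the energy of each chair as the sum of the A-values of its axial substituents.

Chair I (bromo axial, amino axial, acetyl equatorial): E = 1.82 kcal/mol.
Chair II (bromo equatorial, amino equatorial, acetyl axial): E = 1.21 kcal/mol.
Chair II is the more stable (lower-energy) conformer, and in that chair the bromo group is equatorial.

equatorial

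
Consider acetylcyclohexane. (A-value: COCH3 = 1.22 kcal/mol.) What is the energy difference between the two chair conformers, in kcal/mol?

1.22 kcal/mol

A monosubstituted cyclohexane has one chair with the acetyl group axial (E = A = 1.22 kcal/mol) and one with it equatorial (E = 0).
ΔE = 1.22 − 0 = 1.22 kcal/mol.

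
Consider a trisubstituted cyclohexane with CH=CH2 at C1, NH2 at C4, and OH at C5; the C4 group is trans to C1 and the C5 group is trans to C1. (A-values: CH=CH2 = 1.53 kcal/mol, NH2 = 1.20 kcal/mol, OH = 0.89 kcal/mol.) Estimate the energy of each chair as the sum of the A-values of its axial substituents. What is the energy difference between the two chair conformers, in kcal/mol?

1.84 kcal/mol

Chair I (vinyl axial, amino axial, hydroxyl equatorial): E = 2.73 kcal/mol.
Chair II (vinyl equatorial, amino equatorial, hydroxyl axial): E = 0.89 kcal/mol.
ΔE = 2.73 − 0.89 = 1.84 kcal/mol; chair II is more stable.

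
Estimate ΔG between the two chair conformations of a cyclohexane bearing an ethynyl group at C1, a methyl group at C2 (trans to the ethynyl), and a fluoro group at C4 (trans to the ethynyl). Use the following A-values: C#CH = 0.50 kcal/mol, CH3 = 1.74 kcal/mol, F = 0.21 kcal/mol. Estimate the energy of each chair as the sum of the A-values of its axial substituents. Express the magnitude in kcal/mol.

Chair I (ethynyl axial, methyl axial, fluoro axial): E = 2.45 kcal/mol.
Chair II (ethynyl equatorial, methyl equatorial, fluoro equatorial): E = 0.00 kcal/mol.
ΔE = 2.45 − 0.00 = 2.45 kcal/mol; chair II is more stable.

2.45 kcal/mol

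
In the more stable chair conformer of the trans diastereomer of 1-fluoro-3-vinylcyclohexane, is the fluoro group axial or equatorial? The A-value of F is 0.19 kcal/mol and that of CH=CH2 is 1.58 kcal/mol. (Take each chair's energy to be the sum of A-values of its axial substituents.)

C1 and C3 have the same parity, so for the trans isomer the two substituents are one axial and one equatorial in each chair.
Chair I (fluoro axial, vinyl equatorial): E = 0.19 kcal/mol.
Chair II (fluoro equatorial, vinyl axial): E = 1.58 kcal/mol.
Chair I is the more stable (lower-energy) conformer, and in that chair the fluoro group is axial.

axial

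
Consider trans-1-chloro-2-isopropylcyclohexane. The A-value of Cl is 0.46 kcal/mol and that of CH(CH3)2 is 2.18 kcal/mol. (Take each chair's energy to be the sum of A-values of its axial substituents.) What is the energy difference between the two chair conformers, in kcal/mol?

C1 and C2 have opposite parity, so for the trans isomer the two substituents are e,e in one chair and a,a in the other.
Chair I (chloro axial, isopropyl axial): E = 2.64 kcal/mol.
Chair II (chloro equatorial, isopropyl equatorial): E = 0.00 kcal/mol.
ΔE = 2.64 − 0.00 = 2.64 kcal/mol; chair II is more stable.

2.64 kcal/mol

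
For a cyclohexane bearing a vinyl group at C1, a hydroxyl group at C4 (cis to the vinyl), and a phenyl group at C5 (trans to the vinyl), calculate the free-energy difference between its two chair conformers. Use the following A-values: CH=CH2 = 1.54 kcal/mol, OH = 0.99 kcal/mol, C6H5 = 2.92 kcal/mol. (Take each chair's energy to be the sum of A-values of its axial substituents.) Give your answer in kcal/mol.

2.37 kcal/mol

Chair I (vinyl axial, hydroxyl equatorial, phenyl equatorial): E = 1.54 kcal/mol.
Chair II (vinyl equatorial, hydroxyl axial, phenyl axial): E = 3.91 kcal/mol.
ΔE = 3.91 − 1.54 = 2.37 kcal/mol; chair I is more stable.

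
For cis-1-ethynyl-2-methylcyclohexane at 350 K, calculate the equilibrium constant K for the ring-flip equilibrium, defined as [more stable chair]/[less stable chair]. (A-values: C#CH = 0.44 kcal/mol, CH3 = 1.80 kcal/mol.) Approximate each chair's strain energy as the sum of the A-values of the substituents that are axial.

C1 and C2 have opposite parity, so for the cis isomer the two substituents are one axial and one equatorial in each chair.
Chair I (ethynyl axial, methyl equatorial): E = 0.44 kcal/mol; chair II (ethynyl equatorial, methyl axial): E = 1.80 kcal/mol.
ΔG = 1.36 kcal/mol between the two chairs.
K = exp(ΔG/RT) with R = 1.987×10⁻³ kcal mol⁻¹ K⁻¹ and T = 350 K gives K ≈ 7.07.

K ≈ 7.07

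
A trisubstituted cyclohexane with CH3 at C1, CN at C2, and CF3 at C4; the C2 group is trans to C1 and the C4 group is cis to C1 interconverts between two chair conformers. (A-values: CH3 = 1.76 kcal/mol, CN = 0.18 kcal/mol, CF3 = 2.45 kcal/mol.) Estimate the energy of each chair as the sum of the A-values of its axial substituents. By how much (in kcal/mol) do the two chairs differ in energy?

0.51 kcal/mol

Chair I (methyl axial, cyano axial, trifluoromethyl equatorial): E = 1.94 kcal/mol.
Chair II (methyl equatorial, cyano equatorial, trifluoromethyl axial): E = 2.45 kcal/mol.
ΔE = 2.45 − 1.94 = 0.51 kcal/mol; chair I is more stable.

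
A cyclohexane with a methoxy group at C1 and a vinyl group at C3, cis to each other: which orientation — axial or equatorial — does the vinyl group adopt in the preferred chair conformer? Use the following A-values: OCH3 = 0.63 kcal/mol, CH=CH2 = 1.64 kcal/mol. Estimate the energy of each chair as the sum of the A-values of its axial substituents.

C1 and C3 have the same parity, so for the cis isomer the two substituents are e,e in one chair and a,a in the other.
Chair I (methoxy axial, vinyl axial): E = 2.27 kcal/mol.
Chair II (methoxy equatorial, vinyl equatorial): E = 0.00 kcal/mol.
Chair II is the more stable (lower-energy) conformer, and in that chair the vinyl group is equatorial.

equatorial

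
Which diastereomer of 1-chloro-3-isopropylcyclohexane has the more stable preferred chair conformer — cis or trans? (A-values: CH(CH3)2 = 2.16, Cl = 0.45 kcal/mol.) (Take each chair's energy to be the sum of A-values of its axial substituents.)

At 1,3 positions (parity same): cis → (e,e or a,a); trans → (a,e or e,a).
Best chair for cis: E = 0.00 kcal/mol; best chair for trans: E = 0.45 kcal/mol.
The cis isomer is lower by 0.45 kcal/mol.

cis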